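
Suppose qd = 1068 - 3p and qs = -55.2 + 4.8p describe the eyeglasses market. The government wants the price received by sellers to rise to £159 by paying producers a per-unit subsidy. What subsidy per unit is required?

At a seller price of 159, quantity supplied is -55.2 + 4.8·159 = 708.
Buyers absorb 708 only when they pay pb with 1068 − 3·pb = 708, i.e. pb = 120.
s = ps − pb = 159 − 120 = 39.

Required subsidy s = £39 per unit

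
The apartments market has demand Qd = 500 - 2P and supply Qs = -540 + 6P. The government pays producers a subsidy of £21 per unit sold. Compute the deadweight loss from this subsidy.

Deadweight loss = £330.75

Pre-subsidy: 500 - 2P = -540 + 6P gives P* = 130, Q* = 240.
With the subsidy, sellers receive Ps = Pb + 21 for each unit, where Pb is the price buyers pay.
Supply in terms of Pb becomes Qs = -540 + 6(Pb + 21) = -414 + 6Pb. Setting this equal to demand: 500 - 2Pb = -414 + 6Pb, so Pb = 114.25.
Sellers receive Ps = 114.25 + 21 = 135.25; Q' = 500 − 2·114.25 = 271.5.
The subsidy expands output by 271.5 − 240 = 31.5 past the efficient level; on those units the gap between marginal cost and willingness to pay runs from 0 up to 21.
DWL = ½ × 21 × 31.5 = 330.75.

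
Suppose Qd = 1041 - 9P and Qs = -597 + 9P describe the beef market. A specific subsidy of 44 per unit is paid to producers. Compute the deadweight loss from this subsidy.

Pre-subsidy: 1041 - 9P = -597 + 9P gives P* = 91, Q* = 222.
With the subsidy, sellers receive Ps = Pb + 44 for each unit, where Pb is the price buyers pay.
Supply in terms of Pb becomes Qs = -597 + 9(Pb + 44) = -201 + 9Pb. Setting this equal to demand: 1041 - 9Pb = -201 + 9Pb, so Pb = 69.
Sellers receive Ps = 69 + 44 = 113; Q' = 1041 − 9·69 = 420.
The subsidy expands output by 420 − 222 = 198 past the efficient level; on those units the gap between marginal cost and willingness to pay runs from 0 up to 44.
DWL = ½ × 44 × 198 = 4356.

Deadweight loss = 4356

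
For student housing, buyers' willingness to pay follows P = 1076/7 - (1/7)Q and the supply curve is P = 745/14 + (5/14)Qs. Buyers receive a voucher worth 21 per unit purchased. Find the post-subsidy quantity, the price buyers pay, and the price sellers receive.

Q' = 243; buyers pay 119; sellers receive 140

Pre-subsidy: 1076/7 - (1/7)Q = 745/14 + (5/14)Q gives Q* = 201 and P* = 125.
With the rebate, buyers effectively pay Pb = Ps − 21, where Ps is the price sellers receive.
On the curves, Pb = 1076/7 - (1/7)Q and Ps = 745/14 + (5/14)Q; the wedge Ps − Pb = 21 gives 745/14 + (5/14)Q − (1076/7 - (1/7)Q) = 21, so Q' = 243.
Then Pb = 1076/7 − (1/7)·243 = 119 and Ps = 745/14 + (5/14)·243 = 140.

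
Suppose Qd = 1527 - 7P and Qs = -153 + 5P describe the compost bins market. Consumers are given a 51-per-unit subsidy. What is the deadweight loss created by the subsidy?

Pre-subsidy: 1527 - 7P = -153 + 5P gives P* = 140, Q* = 547.
With the rebate, buyers effectively pay Pb = Ps − 51, where Ps is the price sellers receive.
Demand in terms of Ps becomes Qd = 1527 − 7(Ps − 51) = 1884 - 7Ps. Setting this equal to supply: 1884 - 7Ps = -153 + 5Ps, so Ps = 169.75.
Buyers pay Pb = 169.75 − 51 = 118.75; Q' = -153 + 5·169.75 = 695.75.
The subsidy expands output by 695.75 − 547 = 148.75 past the efficient level; on those units the gap between marginal cost and willingness to pay runs from 0 up to 51.
DWL = ½ × 51 × 148.75 = 3793.125.

Deadweight loss = 3793.125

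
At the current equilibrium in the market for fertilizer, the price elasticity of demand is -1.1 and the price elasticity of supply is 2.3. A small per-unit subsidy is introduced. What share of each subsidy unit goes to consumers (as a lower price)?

For a small subsidy around the equilibrium, the benefit split depends on the relative slopes, which at a point are proportional to the elasticities.
Buyer share = εs/(εs + |εd|) = 2.3/(2.3 + 1.1) = 23/34; seller share = |εd|/(εs + |εd|) = 11/34.

Consumer share = 23/34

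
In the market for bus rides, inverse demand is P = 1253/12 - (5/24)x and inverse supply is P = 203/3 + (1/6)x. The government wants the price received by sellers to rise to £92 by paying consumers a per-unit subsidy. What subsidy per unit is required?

At a seller price of 92, quantity supplied is -406 + 6·92 = 146.
Buyers absorb 146 only when they pay Pb = 1253/12 − (5/24)·146 = 74.
s = Ps − Pb = 92 − 74 = 18.

Required subsidy s = £18 per unit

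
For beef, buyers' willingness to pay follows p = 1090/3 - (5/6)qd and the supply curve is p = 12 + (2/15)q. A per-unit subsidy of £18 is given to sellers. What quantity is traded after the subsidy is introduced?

Pre-subsidy: 1090/3 - (5/6)q = 12 + (2/15)q gives q* = 10540/29 and p* = 5260/87.
With the subsidy, sellers receive ps = pb + 18 for each unit, where pb is the price buyers pay.
On the curves, pb = 1090/3 - (5/6)q and ps = 12 + (2/15)q; the wedge ps − pb = 18 gives 12 + (2/15)q − (1090/3 - (5/6)q) = 18, so q' = 11080/29.
Then pb = 1090/3 − (5/6)·(11080/29) = 3910/87 and ps = 12 + (2/15)·(11080/29) = 5476/87.

q' = 11080/29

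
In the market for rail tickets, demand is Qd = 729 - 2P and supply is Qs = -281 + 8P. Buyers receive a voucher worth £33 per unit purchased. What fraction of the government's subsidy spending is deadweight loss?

Pre-subsidy: 729 - 2P = -281 + 8P gives P* = 101, Q* = 527.
With the rebate, buyers effectively pay Pb = Ps − 33, where Ps is the price sellers receive.
Demand in terms of Ps becomes Qd = 729 − 2(Ps − 33) = 795 - 2Ps. Setting this equal to supply: 795 - 2Ps = -281 + 8Ps, so Ps = 107.6.
Buyers pay Pb = 107.6 − 33 = 74.6; Q' = -281 + 8·107.6 = 579.8.
ΔCS = ½(527 + 579.8)(101 − 74.6) = 14609.76; ΔPS = ½(527 + 579.8)(107.6 − 101) = 3652.44.
Government spending = 33 × 579.8 = 19133.4.
DWL = ½ × 33 × (579.8 − 527) = 871.2; fraction = 871.2 / 19133.4 = 132/2899.

DWL / government spending = 132/2899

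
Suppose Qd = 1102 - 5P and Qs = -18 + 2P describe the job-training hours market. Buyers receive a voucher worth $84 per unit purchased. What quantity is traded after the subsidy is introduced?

Pre-subsidy: 1102 - 5P = -18 + 2P gives P* = 160, Q* = 302.
With the rebate, buyers effectively pay Pb = Ps − 84, where Ps is the price sellers receive.
Demand in terms of Ps becomes Qd = 1102 − 5(Ps − 84) = 1522 - 5Ps. Setting this equal to supply: 1522 - 5Ps = -18 + 2Ps, so Ps = 220.
Buyers pay Pb = 220 − 84 = 136; Q' = -18 + 2·220 = 422.

Q' = 422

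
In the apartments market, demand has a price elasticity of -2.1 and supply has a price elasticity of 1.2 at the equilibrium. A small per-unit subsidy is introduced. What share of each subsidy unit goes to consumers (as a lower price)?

For a small subsidy around the equilibrium, the benefit split depends on the relative slopes, which at a point are proportional to the elasticities.
Buyer share = εs/(εs + |εd|) = 1.2/(1.2 + 2.1) = 4/11; seller share = |εd|/(εs + |εd|) = 7/11.

Consumer share = 4/11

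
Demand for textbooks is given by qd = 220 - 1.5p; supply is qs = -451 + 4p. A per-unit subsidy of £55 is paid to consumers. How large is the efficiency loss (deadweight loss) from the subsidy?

Deadweight loss = £1650

Pre-subsidy: 220 - 1.5p = -451 + 4p gives p* = 122, q* = 37.
With the rebate, buyers effectively pay pb = ps − 55, where ps is the price sellers receive.
Demand in terms of ps becomes qd = 220 − 1.5(ps − 55) = 302.5 - 1.5ps. Setting this equal to supply: 302.5 - 1.5ps = -451 + 4ps, so ps = 137.
Buyers pay pb = 137 − 55 = 82; q' = -451 + 4·137 = 97.
The subsidy expands output by 97 − 37 = 60 past the efficient level; on those units the gap between marginal cost and willingness to pay runs from 0 up to 55.
DWL = ½ × 55 × 60 = 1650.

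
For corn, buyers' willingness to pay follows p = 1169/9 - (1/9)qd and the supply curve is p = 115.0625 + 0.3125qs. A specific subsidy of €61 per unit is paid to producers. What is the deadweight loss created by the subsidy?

Deadweight loss = €4392

Pre-subsidy: 1169/9 - (1/9)q = 115.0625 + 0.3125q gives q* = 35 and p* = 126.
With the subsidy, sellers receive ps = pb + 61 for each unit, where pb is the price buyers pay.
On the curves, pb = 1169/9 - (1/9)q and ps = 115.0625 + 0.3125q; the wedge ps − pb = 61 gives 115.0625 + 0.3125q − (1169/9 - (1/9)q) = 61, so q' = 179.
Then pb = 1169/9 − (1/9)·179 = 110 and ps = 115.0625 + 0.3125·179 = 171.
The subsidy expands output by 179 − 35 = 144 past the efficient level; on those units the gap between marginal cost and willingness to pay runs from 0 up to 61.
DWL = ½ × 61 × 144 = 4392.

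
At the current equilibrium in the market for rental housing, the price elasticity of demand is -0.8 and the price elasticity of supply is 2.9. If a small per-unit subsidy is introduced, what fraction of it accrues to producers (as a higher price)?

Producer share = 8/37

For a small subsidy around the equilibrium, the benefit split depends on the relative slopes, which at a point are proportional to the elasticities.
Buyer share = εs/(εs + |εd|) = 2.9/(2.9 + 0.8) = 29/37; seller share = |εd|/(εs + |εd|) = 8/37.
So producers capture 8/37 of the subsidy.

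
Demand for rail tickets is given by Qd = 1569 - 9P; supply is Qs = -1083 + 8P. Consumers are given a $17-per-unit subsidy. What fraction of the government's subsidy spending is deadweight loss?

DWL / government spending = 12/79

Pre-subsidy: 1569 - 9P = -1083 + 8P gives P* = 156, Q* = 165.
With the rebate, buyers effectively pay Pb = Ps − 17, where Ps is the price sellers receive.
Demand in terms of Ps becomes Qd = 1569 − 9(Ps − 17) = 1722 - 9Ps. Setting this equal to supply: 1722 - 9Ps = -1083 + 8Ps, so Ps = 165.
Buyers pay Pb = 165 − 17 = 148; Q' = -1083 + 8·165 = 237.
ΔCS = ½(165 + 237)(156 − 148) = 1608; ΔPS = ½(165 + 237)(165 − 156) = 1809.
Government spending = 17 × 237 = 4029.
DWL = ½ × 17 × (237 − 165) = 612; fraction = 612 / 4029 = 12/79.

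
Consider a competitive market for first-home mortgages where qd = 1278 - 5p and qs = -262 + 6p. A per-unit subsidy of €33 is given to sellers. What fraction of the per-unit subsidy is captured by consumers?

Consumer share = 6/11

Pre-subsidy: 1278 - 5p = -262 + 6p gives p* = 140, q* = 578.
With the subsidy, sellers receive ps = pb + 33 for each unit, where pb is the price buyers pay.
Supply in terms of pb becomes qs = -262 + 6(pb + 33) = -64 + 6pb. Setting this equal to demand: 1278 - 5pb = -64 + 6pb, so pb = 122.
Sellers receive ps = 122 + 33 = 155; q' = 1278 − 5·122 = 668.
Buyers' price falls by p* − pb = 140 − 122 = 18; sellers' price rises by ps − p* = 155 − 140 = 15.
So consumers capture 18/33 = 6/11 of each unit of subsidy.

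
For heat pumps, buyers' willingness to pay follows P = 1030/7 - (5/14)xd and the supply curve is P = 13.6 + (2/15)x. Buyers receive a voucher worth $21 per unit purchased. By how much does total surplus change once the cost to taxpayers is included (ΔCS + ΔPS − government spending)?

Net change in total surplus = -46305/103

Pre-subsidy: 1030/7 - (5/14)x = 13.6 + (2/15)x gives x* = 28044/103 and P* = 5140/103.
With the rebate, buyers effectively pay Pb = Ps − 21, where Ps is the price sellers receive.
On the curves, Pb = 1030/7 - (5/14)x and Ps = 13.6 + (2/15)x; the wedge Ps − Pb = 21 gives 13.6 + (2/15)x − (1030/7 - (5/14)x) = 21, so x' = 32454/103.
Then Pb = 1030/7 − (5/14)·(32454/103) = 3565/103 and Ps = 13.6 + (2/15)·(32454/103) = 5728/103.
ΔCS = ½(28044/103 + 32454/103)(5140/103 − 3565/103) = 47642175/10609; ΔPS = ½(28044/103 + 32454/103)(5728/103 − 5140/103) = 17786412/10609.
Government spending = 21 × 32454/103 = 681534/103.
Net change = 47642175/10609 + 17786412/10609 − 681534/103 = -46305/103. The loss equals the DWL triangle ½·21·4410/103.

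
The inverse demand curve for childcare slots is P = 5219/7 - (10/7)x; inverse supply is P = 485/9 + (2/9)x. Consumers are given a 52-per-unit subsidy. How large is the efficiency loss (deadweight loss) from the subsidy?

Pre-subsidy: 5219/7 - (10/7)x = 485/9 + (2/9)x gives x* = 419 and P* = 147.
With the rebate, buyers effectively pay Pb = Ps − 52, where Ps is the price sellers receive.
On the curves, Pb = 5219/7 - (10/7)x and Ps = 485/9 + (2/9)x; the wedge Ps − Pb = 52 gives 485/9 + (2/9)x − (5219/7 - (10/7)x) = 52, so x' = 450.5.
Then Pb = 5219/7 − (10/7)·450.5 = 102 and Ps = 485/9 + (2/9)·450.5 = 154.
The subsidy expands output by 450.5 − 419 = 31.5 past the efficient level; on those units the gap between marginal cost and willingness to pay runs from 0 up to 52.
DWL = ½ × 52 × 31.5 = 819.

Deadweight loss = 819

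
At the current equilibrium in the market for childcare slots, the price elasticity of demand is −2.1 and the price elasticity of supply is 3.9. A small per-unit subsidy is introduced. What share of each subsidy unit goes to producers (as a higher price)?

Producer share = 0.35

For a small subsidy around the equilibrium, the benefit split depends on the relative slopes, which at a point are proportional to the elasticities.
Buyer share = εs/(εs + |εd|) = 3.9/(3.9 + 2.1) = 0.65; seller share = |εd|/(εs + |εd|) = 0.35.
So producers capture 0.35 of the subsidy.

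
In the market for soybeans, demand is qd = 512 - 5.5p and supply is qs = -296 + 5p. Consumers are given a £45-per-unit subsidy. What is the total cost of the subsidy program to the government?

Government cost = 65085/7

Pre-subsidy: 512 - 5.5p = -296 + 5p gives p* = 1616/21, q* = 1864/21.
With the rebate, buyers effectively pay pb = ps − 45, where ps is the price sellers receive.
Demand in terms of ps becomes qd = 512 − 5.5(ps − 45) = 759.5 - 5.5ps. Setting this equal to supply: 759.5 - 5.5ps = -296 + 5ps, so ps = 2111/21.
Buyers pay pb = 2111/21 − 45 = 1166/21; q' = -296 + 5·(2111/21) = 4339/21.
Government outlay = subsidy × quantity = 45 × 4339/21 = 65085/7.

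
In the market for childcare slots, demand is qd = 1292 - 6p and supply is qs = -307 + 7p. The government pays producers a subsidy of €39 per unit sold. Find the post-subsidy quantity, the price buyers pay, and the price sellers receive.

Pre-subsidy: 1292 - 6p = -307 + 7p gives p* = 123, q* = 554.
With the subsidy, sellers receive ps = pb + 39 for each unit, where pb is the price buyers pay.
Supply in terms of pb becomes qs = -307 + 7(pb + 39) = -34 + 7pb. Setting this equal to demand: 1292 - 6pb = -34 + 7pb, so pb = 102.
Sellers receive ps = 102 + 39 = 141; q' = 1292 − 6·102 = 680.

q' = 680; buyers pay €102; sellers receive €141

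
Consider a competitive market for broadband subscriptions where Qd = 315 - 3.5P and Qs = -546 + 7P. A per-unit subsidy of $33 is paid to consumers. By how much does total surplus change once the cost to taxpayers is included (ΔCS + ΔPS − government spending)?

Pre-subsidy: 315 - 3.5P = -546 + 7P gives P* = 82, Q* = 28.
With the rebate, buyers effectively pay Pb = Ps − 33, where Ps is the price sellers receive.
Demand in terms of Ps becomes Qd = 315 − 3.5(Ps − 33) = 430.5 - 3.5Ps. Setting this equal to supply: 430.5 - 3.5Ps = -546 + 7Ps, so Ps = 93.
Buyers pay Pb = 93 − 33 = 60; Q' = -546 + 7·93 = 105.
ΔCS = ½(28 + 105)(82 − 60) = 1463; ΔPS = ½(28 + 105)(93 − 82) = 731.5.
Government spending = 33 × 105 = 3465.
Net change = 1463 + 731.5 − 3465 = -1270.5. The loss equals the DWL triangle ½·33·77.

Net change in total surplus = -$1270.5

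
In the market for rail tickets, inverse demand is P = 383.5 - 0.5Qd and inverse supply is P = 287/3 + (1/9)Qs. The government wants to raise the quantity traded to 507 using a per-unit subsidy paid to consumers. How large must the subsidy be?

At Q = 507, from the demand curve buyers pay Pb = 383.5 − 0.5·507 = 130; from the supply curve sellers need Ps = 287/3 + (1/9)·507 = 152.
The subsidy must fill the gap: s = Ps − Pb = 152 − 130 = 22.

Required subsidy s = 22 per unit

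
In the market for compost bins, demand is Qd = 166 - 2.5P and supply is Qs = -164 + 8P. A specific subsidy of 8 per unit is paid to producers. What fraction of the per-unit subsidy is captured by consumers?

Consumer share = 16/21

Pre-subsidy: 166 - 2.5P = -164 + 8P gives P* = 220/7, Q* = 612/7.
With the subsidy, sellers receive Ps = Pb + 8 for each unit, where Pb is the price buyers pay.
Supply in terms of Pb becomes Qs = -164 + 8(Pb + 8) = -100 + 8Pb. Setting this equal to demand: 166 - 2.5Pb = -100 + 8Pb, so Pb = 76/3.
Sellers receive Ps = 76/3 + 8 = 100/3; Q' = 166 − 2.5·(76/3) = 308/3.
Buyers' price falls by P* − Pb = 220/7 − 76/3 = 128/21; sellers' price rises by Ps − P* = 100/3 − 220/7 = 40/21.
So consumers capture (128/21)/8 = 16/21 of each unit of subsidy.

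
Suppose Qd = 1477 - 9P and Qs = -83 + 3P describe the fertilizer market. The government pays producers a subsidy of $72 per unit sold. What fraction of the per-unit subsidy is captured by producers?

Producer share = 0.75

Pre-subsidy: 1477 - 9P = -83 + 3P gives P* = 130, Q* = 307.
With the subsidy, sellers receive Ps = Pb + 72 for each unit, where Pb is the price buyers pay.
Supply in terms of Pb becomes Qs = -83 + 3(Pb + 72) = 133 + 3Pb. Setting this equal to demand: 1477 - 9Pb = 133 + 3Pb, so Pb = 112.
Sellers receive Ps = 112 + 72 = 184; Q' = 1477 − 9·112 = 469.
Buyers' price falls by P* − Pb = 130 − 112 = 18; sellers' price rises by Ps − P* = 184 − 130 = 54.
So producers capture 54/72 = 0.75 of each unit of subsidy.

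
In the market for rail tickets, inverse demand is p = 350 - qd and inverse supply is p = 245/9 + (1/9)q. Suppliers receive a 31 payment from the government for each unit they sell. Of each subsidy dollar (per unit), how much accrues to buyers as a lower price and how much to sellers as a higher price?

Pre-subsidy: 350 - q = 245/9 + (1/9)q gives q* = 290.5 and p* = 59.5.
With the subsidy, sellers receive ps = pb + 31 for each unit, where pb is the price buyers pay.
On the curves, pb = 350 - q and ps = 245/9 + (1/9)q; the wedge ps − pb = 31 gives 245/9 + (1/9)q − (350 - q) = 31, so q' = 318.4.
Then pb = 350 − 1·318.4 = 31.6 and ps = 245/9 + (1/9)·318.4 = 62.6.
Buyers' price falls by p* − pb = 59.5 − 31.6 = 27.9; sellers' price rises by ps − p* = 62.6 − 59.5 = 3.1.

Buyers gain 27.9 per unit; sellers gain 3.1 per unit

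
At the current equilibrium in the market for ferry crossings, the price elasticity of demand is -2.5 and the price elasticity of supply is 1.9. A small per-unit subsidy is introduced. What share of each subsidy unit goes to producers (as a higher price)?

Producer share = 25/44

For a small subsidy around the equilibrium, the benefit split depends on the relative slopes, which at a point are proportional to the elasticities.
Buyer share = εs/(εs + |εd|) = 1.9/(1.9 + 2.5) = 19/44; seller share = |εd|/(εs + |εd|) = 25/44.
So producers capture 25/44 of the subsidy.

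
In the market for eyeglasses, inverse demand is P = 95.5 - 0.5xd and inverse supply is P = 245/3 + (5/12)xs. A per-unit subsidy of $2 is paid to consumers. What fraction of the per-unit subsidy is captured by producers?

Pre-subsidy: 95.5 - 0.5x = 245/3 + (5/12)x gives x* = 166/11 and P* = 1935/22.
With the rebate, buyers effectively pay Pb = Ps − 2, where Ps is the price sellers receive.
On the curves, Pb = 95.5 - 0.5x and Ps = 245/3 + (5/12)x; the wedge Ps − Pb = 2 gives 245/3 + (5/12)x − (95.5 - 0.5x) = 2, so x' = 190/11.
Then Pb = 95.5 − 0.5·(190/11) = 1911/22 and Ps = 245/3 + (5/12)·(190/11) = 1955/22.
Buyers' price falls by P* − Pb = 1935/22 − 1911/22 = 12/11; sellers' price rises by Ps − P* = 1955/22 − 1935/22 = 10/11.
So producers capture (10/11)/2 = 5/11 of each unit of subsidy.

Producer share = 5/11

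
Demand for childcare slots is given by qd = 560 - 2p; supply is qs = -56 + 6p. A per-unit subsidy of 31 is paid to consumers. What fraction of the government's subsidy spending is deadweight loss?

DWL / government spending = 93/1810

Pre-subsidy: 560 - 2p = -56 + 6p gives p* = 77, q* = 406.
With the rebate, buyers effectively pay pb = ps − 31, where ps is the price sellers receive.
Demand in terms of ps becomes qd = 560 − 2(ps − 31) = 622 - 2ps. Setting this equal to supply: 622 - 2ps = -56 + 6ps, so ps = 84.75.
Buyers pay pb = 84.75 − 31 = 53.75; q' = -56 + 6·84.75 = 452.5.
ΔCS = ½(406 + 452.5)(77 − 53.75) = 9980.0625; ΔPS = ½(406 + 452.5)(84.75 − 77) = 3326.6875.
Government spending = 31 × 452.5 = 14027.5.
DWL = ½ × 31 × (452.5 − 406) = 720.75; fraction = 720.75 / 14027.5 = 93/1810.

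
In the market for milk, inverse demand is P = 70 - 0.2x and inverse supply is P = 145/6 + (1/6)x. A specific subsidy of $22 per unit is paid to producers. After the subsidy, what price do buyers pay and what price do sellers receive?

Buyers pay $33; sellers receive $55

Pre-subsidy: 70 - 0.2x = 145/6 + (1/6)x gives x* = 125 and P* = 45.
With the subsidy, sellers receive Ps = Pb + 22 for each unit, where Pb is the price buyers pay.
On the curves, Pb = 70 - 0.2x and Ps = 145/6 + (1/6)x; the wedge Ps − Pb = 22 gives 145/6 + (1/6)x − (70 - 0.2x) = 22, so x' = 185.
Then Pb = 70 − 0.2·185 = 33 and Ps = 145/6 + (1/6)·185 = 55.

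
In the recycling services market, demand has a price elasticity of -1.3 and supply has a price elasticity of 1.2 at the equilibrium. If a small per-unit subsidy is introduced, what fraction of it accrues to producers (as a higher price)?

For a small subsidy around the equilibrium, the benefit split depends on the relative slopes, which at a point are proportional to the elasticities.
Buyer share = εs/(εs + |εd|) = 1.2/(1.2 + 1.3) = 0.48; seller share = |εd|/(εs + |εd|) = 0.52.
So producers capture 0.52 of the subsidy.

Producer share = 0.52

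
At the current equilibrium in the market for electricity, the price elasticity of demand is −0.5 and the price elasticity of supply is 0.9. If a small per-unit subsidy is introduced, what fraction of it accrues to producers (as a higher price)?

Producer share = 5/14

For a small subsidy around the equilibrium, the benefit split depends on the relative slopes, which at a point are proportional to the elasticities.
Buyer share = εs/(εs + |εd|) = 0.9/(0.9 + 0.5) = 9/14; seller share = |εd|/(εs + |εd|) = 5/14.
So producers capture 5/14 of the subsidy.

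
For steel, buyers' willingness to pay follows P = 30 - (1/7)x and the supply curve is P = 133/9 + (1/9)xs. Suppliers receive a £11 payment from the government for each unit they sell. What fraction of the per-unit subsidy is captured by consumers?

Pre-subsidy: 30 - (1/7)x = 133/9 + (1/9)x gives x* = 59.9375 and P* = 21.4375.
With the subsidy, sellers receive Ps = Pb + 11 for each unit, where Pb is the price buyers pay.
On the curves, Pb = 30 - (1/7)x and Ps = 133/9 + (1/9)x; the wedge Ps − Pb = 11 gives 133/9 + (1/9)x − (30 - (1/7)x) = 11, so x' = 103.25.
Then Pb = 30 − (1/7)·103.25 = 15.25 and Ps = 133/9 + (1/9)·103.25 = 26.25.
Buyers' price falls by P* − Pb = 21.4375 − 15.25 = 6.1875; sellers' price rises by Ps − P* = 26.25 − 21.4375 = 4.8125.
So consumers capture 6.1875/11 = 0.5625 of each unit of subsidy.

Consumer share = 0.5625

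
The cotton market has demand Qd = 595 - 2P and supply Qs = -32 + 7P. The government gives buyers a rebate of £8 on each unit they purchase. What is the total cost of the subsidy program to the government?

Pre-subsidy: 595 - 2P = -32 + 7P gives P* = 209/3, Q* = 1367/3.
With the rebate, buyers effectively pay Pb = Ps − 8, where Ps is the price sellers receive.
Demand in terms of Ps becomes Qd = 595 − 2(Ps − 8) = 611 - 2Ps. Setting this equal to supply: 611 - 2Ps = -32 + 7Ps, so Ps = 643/9.
Buyers pay Pb = 643/9 − 8 = 571/9; Q' = -32 + 7·(643/9) = 4213/9.
Government outlay = subsidy × quantity = 8 × 4213/9 = 33704/9.

Government cost = 33704/9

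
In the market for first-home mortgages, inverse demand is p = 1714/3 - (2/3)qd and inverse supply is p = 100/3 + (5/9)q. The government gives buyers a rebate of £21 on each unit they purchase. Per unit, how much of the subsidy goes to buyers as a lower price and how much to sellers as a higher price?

Pre-subsidy: 1714/3 - (2/3)q = 100/3 + (5/9)q gives q* = 4842/11 and p* = 9170/33.
With the rebate, buyers effectively pay pb = ps − 21, where ps is the price sellers receive.
On the curves, pb = 1714/3 - (2/3)q and ps = 100/3 + (5/9)q; the wedge ps − pb = 21 gives 100/3 + (5/9)q − (1714/3 - (2/3)q) = 21, so q' = 5031/11.
Then pb = 1714/3 − (2/3)·(5031/11) = 8792/33 and ps = 100/3 + (5/9)·(5031/11) = 9485/33.
Buyers' price falls by p* − pb = 9170/33 − 8792/33 = 126/11; sellers' price rises by ps − p* = 9485/33 − 9170/33 = 105/11.

Buyers gain 126/11 per unit; sellers gain 105/11 per unit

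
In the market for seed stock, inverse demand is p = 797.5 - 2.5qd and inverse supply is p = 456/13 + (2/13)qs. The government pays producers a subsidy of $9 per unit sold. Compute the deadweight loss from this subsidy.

Pre-subsidy: 797.5 - 2.5q = 456/13 + (2/13)q gives q* = 19823/69 and p* = 5470/69.
With the subsidy, sellers receive ps = pb + 9 for each unit, where pb is the price buyers pay.
On the curves, pb = 797.5 - 2.5q and ps = 456/13 + (2/13)q; the wedge ps − pb = 9 gives 456/13 + (2/13)q − (797.5 - 2.5q) = 9, so q' = 20057/69.
Then pb = 797.5 − 2.5·(20057/69) = 4885/69 and ps = 456/13 + (2/13)·(20057/69) = 5506/69.
The subsidy expands output by 20057/69 − 19823/69 = 78/23 past the efficient level; on those units the gap between marginal cost and willingness to pay runs from 0 up to 9.
DWL = ½ × 9 × 78/23 = 351/23.

Deadweight loss = 351/23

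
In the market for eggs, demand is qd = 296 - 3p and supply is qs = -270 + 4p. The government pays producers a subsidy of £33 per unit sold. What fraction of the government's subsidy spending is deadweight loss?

DWL / government spending = 9/35

Pre-subsidy: 296 - 3p = -270 + 4p gives p* = 566/7, q* = 374/7.
With the subsidy, sellers receive ps = pb + 33 for each unit, where pb is the price buyers pay.
Supply in terms of pb becomes qs = -270 + 4(pb + 33) = -138 + 4pb. Setting this equal to demand: 296 - 3pb = -138 + 4pb, so pb = 62.
Sellers receive ps = 62 + 33 = 95; q' = 296 − 3·62 = 110.
ΔCS = ½(374/7 + 110)(566/7 − 62) = 75504/49; ΔPS = ½(374/7 + 110)(95 − 566/7) = 56628/49.
Government spending = 33 × 110 = 3630.
DWL = ½ × 33 × (110 − 374/7) = 6534/7; fraction = (6534/7) / 3630 = 9/35.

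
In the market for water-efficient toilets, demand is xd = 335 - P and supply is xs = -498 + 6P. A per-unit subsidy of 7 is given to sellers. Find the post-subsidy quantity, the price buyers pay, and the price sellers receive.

Pre-subsidy: 335 - P = -498 + 6P gives P* = 119, x* = 216.
With the subsidy, sellers receive Ps = Pb + 7 for each unit, where Pb is the price buyers pay.
Supply in terms of Pb becomes xs = -498 + 6(Pb + 7) = -456 + 6Pb. Setting this equal to demand: 335 - Pb = -456 + 6Pb, so Pb = 113.
Sellers receive Ps = 113 + 7 = 120; x' = 335 − 1·113 = 222.

x' = 222; buyers pay 113; sellers receive 120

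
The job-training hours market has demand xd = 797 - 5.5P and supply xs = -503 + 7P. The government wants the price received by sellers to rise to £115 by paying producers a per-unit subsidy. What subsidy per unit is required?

Required subsidy s = £25 per unit

At a seller price of 115, quantity supplied is -503 + 7·115 = 302.
Buyers absorb 302 only when they pay Pb with 797 − 5.5·Pb = 302, i.e. Pb = 90.
s = Ps − Pb = 115 − 90 = 25.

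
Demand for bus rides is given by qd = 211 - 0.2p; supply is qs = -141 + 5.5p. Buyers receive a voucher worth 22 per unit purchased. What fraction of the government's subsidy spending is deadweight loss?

Pre-subsidy: 211 - 0.2p = -141 + 5.5p gives p* = 3520/57, q* = 11323/57.
With the rebate, buyers effectively pay pb = ps − 22, where ps is the price sellers receive.
Demand in terms of ps becomes qd = 211 − 0.2(ps − 22) = 215.4 - 0.2ps. Setting this equal to supply: 215.4 - 0.2ps = -141 + 5.5ps, so ps = 1188/19.
Buyers pay pb = 1188/19 − 22 = 770/19; q' = -141 + 5.5·(1188/19) = 3855/19.
ΔCS = ½(11323/57 + 3855/19)(3520/57 − 770/19) = 13847240/3249; ΔPS = ½(11323/57 + 3855/19)(1188/19 − 3520/57) = 503536/3249.
Government spending = 22 × 3855/19 = 84810/19.
DWL = ½ × 22 × (3855/19 − 11323/57) = 2662/57; fraction = (2662/57) / (84810/19) = 121/11565.

DWL / government spending = 121/11565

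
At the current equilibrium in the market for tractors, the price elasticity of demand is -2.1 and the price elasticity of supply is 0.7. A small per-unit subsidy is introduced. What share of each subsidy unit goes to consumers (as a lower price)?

Consumer share = 0.25

For a small subsidy around the equilibrium, the benefit split depends on the relative slopes, which at a point are proportional to the elasticities.
Buyer share = εs/(εs + |εd|) = 0.7/(0.7 + 2.1) = 0.25; seller share = |εd|/(εs + |εd|) = 0.75.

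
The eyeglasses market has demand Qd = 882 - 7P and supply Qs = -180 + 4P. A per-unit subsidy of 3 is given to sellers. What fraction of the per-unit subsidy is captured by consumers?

Pre-subsidy: 882 - 7P = -180 + 4P gives P* = 1062/11, Q* = 2268/11.
With the subsidy, sellers receive Ps = Pb + 3 for each unit, where Pb is the price buyers pay.
Supply in terms of Pb becomes Qs = -180 + 4(Pb + 3) = -168 + 4Pb. Setting this equal to demand: 882 - 7Pb = -168 + 4Pb, so Pb = 1050/11.
Sellers receive Ps = 1050/11 + 3 = 1083/11; Q' = 882 − 7·(1050/11) = 2352/11.
Buyers' price falls by P* − Pb = 1062/11 − 1050/11 = 12/11; sellers' price rises by Ps − P* = 1083/11 − 1062/11 = 21/11.
So consumers capture (12/11)/3 = 4/11 of each unit of subsidy.

Consumer share = 4/11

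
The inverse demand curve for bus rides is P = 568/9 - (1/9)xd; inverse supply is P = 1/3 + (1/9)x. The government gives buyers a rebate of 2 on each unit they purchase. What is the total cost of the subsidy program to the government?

Government cost = 583

Pre-subsidy: 568/9 - (1/9)x = 1/3 + (1/9)x gives x* = 282.5 and P* = 571/18.
With the rebate, buyers effectively pay Pb = Ps − 2, where Ps is the price sellers receive.
On the curves, Pb = 568/9 - (1/9)x and Ps = 1/3 + (1/9)x; the wedge Ps − Pb = 2 gives 1/3 + (1/9)x − (568/9 - (1/9)x) = 2, so x' = 291.5.
Then Pb = 568/9 − (1/9)·291.5 = 553/18 and Ps = 1/3 + (1/9)·291.5 = 589/18.
Government outlay = subsidy × quantity = 2 × 291.5 = 583.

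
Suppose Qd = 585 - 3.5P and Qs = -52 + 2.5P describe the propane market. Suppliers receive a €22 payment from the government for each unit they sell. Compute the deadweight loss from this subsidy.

Pre-subsidy: 585 - 3.5P = -52 + 2.5P gives P* = 637/6, Q* = 2561/12.
With the subsidy, sellers receive Ps = Pb + 22 for each unit, where Pb is the price buyers pay.
Supply in terms of Pb becomes Qs = -52 + 2.5(Pb + 22) = 3 + 2.5Pb. Setting this equal to demand: 585 - 3.5Pb = 3 + 2.5Pb, so Pb = 97.
Sellers receive Ps = 97 + 22 = 119; Q' = 585 − 3.5·97 = 245.5.
The subsidy expands output by 245.5 − 2561/12 = 385/12 past the efficient level; on those units the gap between marginal cost and willingness to pay runs from 0 up to 22.
DWL = ½ × 22 × 385/12 = 4235/12.

Deadweight loss = 4235/12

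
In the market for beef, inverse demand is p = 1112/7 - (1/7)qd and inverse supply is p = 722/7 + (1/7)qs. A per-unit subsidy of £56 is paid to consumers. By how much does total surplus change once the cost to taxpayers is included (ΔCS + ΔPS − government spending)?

Pre-subsidy: 1112/7 - (1/7)q = 722/7 + (1/7)q gives q* = 195 and p* = 131.
With the rebate, buyers effectively pay pb = ps − 56, where ps is the price sellers receive.
On the curves, pb = 1112/7 - (1/7)q and ps = 722/7 + (1/7)q; the wedge ps − pb = 56 gives 722/7 + (1/7)q − (1112/7 - (1/7)q) = 56, so q' = 391.
Then pb = 1112/7 − (1/7)·391 = 103 and ps = 722/7 + (1/7)·391 = 159.
ΔCS = ½(195 + 391)(131 − 103) = 8204; ΔPS = ½(195 + 391)(159 − 131) = 8204.
Government spending = 56 × 391 = 21896.
Net change = 8204 + 8204 − 21896 = -5488. The loss equals the DWL triangle ½·56·196.

Net change in total surplus = -£5488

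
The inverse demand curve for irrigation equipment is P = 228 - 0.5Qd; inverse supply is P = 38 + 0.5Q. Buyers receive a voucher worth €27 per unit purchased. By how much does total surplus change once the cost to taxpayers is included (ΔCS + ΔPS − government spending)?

Pre-subsidy: 228 - 0.5Q = 38 + 0.5Q gives Q* = 190 and P* = 133.
With the rebate, buyers effectively pay Pb = Ps − 27, where Ps is the price sellers receive.
On the curves, Pb = 228 - 0.5Q and Ps = 38 + 0.5Q; the wedge Ps − Pb = 27 gives 38 + 0.5Q − (228 - 0.5Q) = 27, so Q' = 217.
Then Pb = 228 − 0.5·217 = 119.5 and Ps = 38 + 0.5·217 = 146.5.
ΔCS = ½(190 + 217)(133 − 119.5) = 2747.25; ΔPS = ½(190 + 217)(146.5 − 133) = 2747.25.
Government spending = 27 × 217 = 5859.
Net change = 2747.25 + 2747.25 − 5859 = -364.5. The loss equals the DWL triangle ½·27·27.

Net change in total surplus = -€364.5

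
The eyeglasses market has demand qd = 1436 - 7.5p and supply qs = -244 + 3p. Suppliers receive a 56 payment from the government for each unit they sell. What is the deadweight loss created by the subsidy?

Pre-subsidy: 1436 - 7.5p = -244 + 3p gives p* = 160, q* = 236.
With the subsidy, sellers receive ps = pb + 56 for each unit, where pb is the price buyers pay.
Supply in terms of pb becomes qs = -244 + 3(pb + 56) = -76 + 3pb. Setting this equal to demand: 1436 - 7.5pb = -76 + 3pb, so pb = 144.
Sellers receive ps = 144 + 56 = 200; q' = 1436 − 7.5·144 = 356.
The subsidy expands output by 356 − 236 = 120 past the efficient level; on those units the gap between marginal cost and willingness to pay runs from 0 up to 56.
DWL = ½ × 56 × 120 = 3360.

Deadweight loss = 3360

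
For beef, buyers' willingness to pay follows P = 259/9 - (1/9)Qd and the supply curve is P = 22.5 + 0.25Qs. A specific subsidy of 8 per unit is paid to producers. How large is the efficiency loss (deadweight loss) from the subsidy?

Deadweight loss = 1152/13

Pre-subsidy: 259/9 - (1/9)Q = 22.5 + 0.25Q gives Q* = 226/13 and P* = 349/13.
With the subsidy, sellers receive Ps = Pb + 8 for each unit, where Pb is the price buyers pay.
On the curves, Pb = 259/9 - (1/9)Q and Ps = 22.5 + 0.25Q; the wedge Ps − Pb = 8 gives 22.5 + 0.25Q − (259/9 - (1/9)Q) = 8, so Q' = 514/13.
Then Pb = 259/9 − (1/9)·(514/13) = 317/13 and Ps = 22.5 + 0.25·(514/13) = 421/13.
The subsidy expands output by 514/13 − 226/13 = 288/13 past the efficient level; on those units the gap between marginal cost and willingness to pay runs from 0 up to 8.
DWL = ½ × 8 × 288/13 = 1152/13.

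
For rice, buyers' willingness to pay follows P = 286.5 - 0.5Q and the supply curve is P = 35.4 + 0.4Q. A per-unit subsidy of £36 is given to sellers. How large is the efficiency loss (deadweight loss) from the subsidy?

Deadweight loss = £720

Pre-subsidy: 286.5 - 0.5Q = 35.4 + 0.4Q gives Q* = 279 and P* = 147.
With the subsidy, sellers receive Ps = Pb + 36 for each unit, where Pb is the price buyers pay.
On the curves, Pb = 286.5 - 0.5Q and Ps = 35.4 + 0.4Q; the wedge Ps − Pb = 36 gives 35.4 + 0.4Q − (286.5 - 0.5Q) = 36, so Q' = 319.
Then Pb = 286.5 − 0.5·319 = 127 and Ps = 35.4 + 0.4·319 = 163.
The subsidy expands output by 319 − 279 = 40 past the efficient level; on those units the gap between marginal cost and willingness to pay runs from 0 up to 36.
DWL = ½ × 36 × 40 = 720.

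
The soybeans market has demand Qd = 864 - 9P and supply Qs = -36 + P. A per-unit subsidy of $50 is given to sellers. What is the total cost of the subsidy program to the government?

Pre-subsidy: 864 - 9P = -36 + P gives P* = 90, Q* = 54.
With the subsidy, sellers receive Ps = Pb + 50 for each unit, where Pb is the price buyers pay.
Supply in terms of Pb becomes Qs = -36 + 1(Pb + 50) = 14 + Pb. Setting this equal to demand: 864 - 9Pb = 14 + Pb, so Pb = 85.
Sellers receive Ps = 85 + 50 = 135; Q' = 864 − 9·85 = 99.
Government outlay = subsidy × quantity = 50 × 99 = 4950.

Government cost = $4950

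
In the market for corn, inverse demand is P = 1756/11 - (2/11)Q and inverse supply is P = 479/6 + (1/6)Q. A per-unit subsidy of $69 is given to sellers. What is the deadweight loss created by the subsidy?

Pre-subsidy: 1756/11 - (2/11)Q = 479/6 + (1/6)Q gives Q* = 229 and P* = 118.
With the subsidy, sellers receive Ps = Pb + 69 for each unit, where Pb is the price buyers pay.
On the curves, Pb = 1756/11 - (2/11)Q and Ps = 479/6 + (1/6)Q; the wedge Ps − Pb = 69 gives 479/6 + (1/6)Q − (1756/11 - (2/11)Q) = 69, so Q' = 427.
Then Pb = 1756/11 − (2/11)·427 = 82 and Ps = 479/6 + (1/6)·427 = 151.
The subsidy expands output by 427 − 229 = 198 past the efficient level; on those units the gap between marginal cost and willingness to pay runs from 0 up to 69.
DWL = ½ × 69 × 198 = 6831.

Deadweight loss = $6831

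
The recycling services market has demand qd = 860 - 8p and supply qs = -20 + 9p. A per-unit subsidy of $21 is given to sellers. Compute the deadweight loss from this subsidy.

Deadweight loss = 15876/17

Pre-subsidy: 860 - 8p = -20 + 9p gives p* = 880/17, q* = 7580/17.
With the subsidy, sellers receive ps = pb + 21 for each unit, where pb is the price buyers pay.
Supply in terms of pb becomes qs = -20 + 9(pb + 21) = 169 + 9pb. Setting this equal to demand: 860 - 8pb = 169 + 9pb, so pb = 691/17.
Sellers receive ps = 691/17 + 21 = 1048/17; q' = 860 − 8·(691/17) = 9092/17.
The subsidy expands output by 9092/17 − 7580/17 = 1512/17 past the efficient level; on those units the gap between marginal cost and willingness to pay runs from 0 up to 21.
DWL = ½ × 21 × 1512/17 = 15876/17.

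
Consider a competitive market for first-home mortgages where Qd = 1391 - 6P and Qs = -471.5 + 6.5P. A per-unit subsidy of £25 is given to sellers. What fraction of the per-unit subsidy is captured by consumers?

Consumer share = 0.52

Pre-subsidy: 1391 - 6P = -471.5 + 6.5P gives P* = 149, Q* = 497.
With the subsidy, sellers receive Ps = Pb + 25 for each unit, where Pb is the price buyers pay.
Supply in terms of Pb becomes Qs = -471.5 + 6.5(Pb + 25) = -309 + 6.5Pb. Setting this equal to demand: 1391 - 6Pb = -309 + 6.5Pb, so Pb = 136.
Sellers receive Ps = 136 + 25 = 161; Q' = 1391 − 6·136 = 575.
Buyers' price falls by P* − Pb = 149 − 136 = 13; sellers' price rises by Ps − P* = 161 − 149 = 12.
So consumers capture 13/25 = 0.52 of each unit of subsidy.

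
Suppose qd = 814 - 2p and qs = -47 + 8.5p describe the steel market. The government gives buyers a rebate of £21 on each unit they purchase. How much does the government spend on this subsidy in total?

Government cost = £14364

Pre-subsidy: 814 - 2p = -47 + 8.5p gives p* = 82, q* = 650.
With the rebate, buyers effectively pay pb = ps − 21, where ps is the price sellers receive.
Demand in terms of ps becomes qd = 814 − 2(ps − 21) = 856 - 2ps. Setting this equal to supply: 856 - 2ps = -47 + 8.5ps, so ps = 86.
Buyers pay pb = 86 − 21 = 65; q' = -47 + 8.5·86 = 684.
Government outlay = subsidy × quantity = 21 × 684 = 14364.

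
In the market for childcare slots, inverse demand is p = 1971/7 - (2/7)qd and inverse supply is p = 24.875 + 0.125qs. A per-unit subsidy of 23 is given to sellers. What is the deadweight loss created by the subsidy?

Pre-subsidy: 1971/7 - (2/7)q = 24.875 + 0.125q gives q* = 625 and p* = 103.
With the subsidy, sellers receive ps = pb + 23 for each unit, where pb is the price buyers pay.
On the curves, pb = 1971/7 - (2/7)q and ps = 24.875 + 0.125q; the wedge ps − pb = 23 gives 24.875 + 0.125q − (1971/7 - (2/7)q) = 23, so q' = 681.
Then pb = 1971/7 − (2/7)·681 = 87 and ps = 24.875 + 0.125·681 = 110.
The subsidy expands output by 681 − 625 = 56 past the efficient level; on those units the gap between marginal cost and willingness to pay runs from 0 up to 23.
DWL = ½ × 23 × 56 = 644.

Deadweight loss = 644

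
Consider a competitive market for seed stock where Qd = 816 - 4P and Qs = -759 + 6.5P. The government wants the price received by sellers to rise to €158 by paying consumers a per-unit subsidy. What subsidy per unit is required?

Required subsidy s = €21 per unit

At a seller price of 158, quantity supplied is -759 + 6.5·158 = 268.
Buyers absorb 268 only when they pay Pb with 816 − 4·Pb = 268, i.e. Pb = 137.
s = Ps − Pb = 158 − 137 = 21.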